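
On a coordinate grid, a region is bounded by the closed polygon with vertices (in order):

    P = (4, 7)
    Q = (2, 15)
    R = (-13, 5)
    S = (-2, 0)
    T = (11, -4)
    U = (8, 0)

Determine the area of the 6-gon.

178.5

Apply the shoelace formula: 2A = Σ (x_i·y_{i+1} − x_{i+1}·y_i), indices taken mod 6.
Cross-terms: 46, 205, 10, 8, 32, 56  ⇒  Σ = 357
Area = |Σ|/2 = 178.5.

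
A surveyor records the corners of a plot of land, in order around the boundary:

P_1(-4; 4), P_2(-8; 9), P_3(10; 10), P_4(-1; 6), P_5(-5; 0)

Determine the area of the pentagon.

Apply the shoelace formula: 2A = Σ (x_i·y_{i+1} − x_{i+1}·y_i), indices taken mod 5.
Σ = (-4) + (-170) + (70) + (30) + (-20) = -94
Area = |Σ|/2 = 47.

47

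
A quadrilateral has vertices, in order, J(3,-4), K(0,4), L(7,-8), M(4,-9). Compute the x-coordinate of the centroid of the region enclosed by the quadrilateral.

106/27

Apply the shoelace formula. First the cross-terms c_i = x_i·y_{i+1} − x_{i+1}·y_i:
  12, -28, -31, 11  ⇒  2A = -36, A = -18.
Then Σ (x_i + x_{i+1})·c_i = -424, so x̄ = -424 / (6·(-18)) = 106/27.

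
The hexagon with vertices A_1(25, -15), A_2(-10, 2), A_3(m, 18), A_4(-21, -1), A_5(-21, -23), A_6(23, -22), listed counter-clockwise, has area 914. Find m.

Write out the shoelace sum; only the two edges meeting at A_3 involve m:
2·Area = [((-10)·18 − m·2) + (m·(-1) − (-21)·18)] + 1558
       = -3·m + 1756 = 1828
⇒ m = -24.

-24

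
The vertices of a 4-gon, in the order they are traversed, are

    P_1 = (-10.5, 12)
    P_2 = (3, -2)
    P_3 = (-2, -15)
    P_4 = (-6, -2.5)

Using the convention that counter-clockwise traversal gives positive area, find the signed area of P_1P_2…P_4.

Apply Gauss's area formula: 2A = Σ (x_i·y_{i+1} − x_{i+1}·y_i), indices taken mod 4.
Σ = (-15) + (-49) + (-85) + (-98.25) = -247.25
Signed area = Σ/2 = -123.625 (negative ⇒ clockwise traversal).

-123.625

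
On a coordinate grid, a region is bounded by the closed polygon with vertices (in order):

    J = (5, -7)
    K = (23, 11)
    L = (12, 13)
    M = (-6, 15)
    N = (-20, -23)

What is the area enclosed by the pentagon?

667

Apply the shoelace formula: 2A = Σ (x_i·y_{i+1} − x_{i+1}·y_i), indices taken mod 5.
J→K: (5)(11) − (23)(-7) = 216
K→L: (23)(13) − (12)(11) = 167
L→M: (12)(15) − (-6)(13) = 258
M→N: (-6)(-23) − (-20)(15) = 438
N→J: (-20)(-7) − (5)(-23) = 255
Σ = 1334
Area = |Σ|/2 = 667.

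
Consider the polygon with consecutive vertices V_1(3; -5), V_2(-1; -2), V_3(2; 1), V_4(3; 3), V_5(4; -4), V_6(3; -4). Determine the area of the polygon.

18

Apply the shoelace (surveyor's) formula: 2A = Σ (x_i·y_{i+1} − x_{i+1}·y_i), indices taken mod 6.
V_1→V_2: (3)(-2) − (-1)(-5) = -11
V_2→V_3: (-1)(1) − (2)(-2) = 3
V_3→V_4: (2)(3) − (3)(1) = 3
V_4→V_5: (3)(-4) − (4)(3) = -24
V_5→V_6: (4)(-4) − (3)(-4) = -4
V_6→V_1: (3)(-5) − (3)(-4) = -3
Σ = -36
Area = |Σ|/2 = 18.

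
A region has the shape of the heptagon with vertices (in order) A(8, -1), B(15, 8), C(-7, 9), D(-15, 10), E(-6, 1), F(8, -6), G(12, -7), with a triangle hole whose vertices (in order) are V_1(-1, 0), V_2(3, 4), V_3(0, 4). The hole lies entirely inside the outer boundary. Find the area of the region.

Outer boundary:
Apply the surveyor's formula: 2A = Σ (x_i·y_{i+1} − x_{i+1}·y_i), indices taken mod 7.
A→B: (8)(8) − (15)(-1) = 79
B→C: (15)(9) − (-7)(8) = 191
C→D: (-7)(10) − (-15)(9) = 65
D→E: (-15)(1) − (-6)(10) = 45
E→F: (-6)(-6) − (8)(1) = 28
F→G: (8)(-7) − (12)(-6) = 16
G→A: (12)(-1) − (8)(-7) = 44
Σ = 468
Area = |Σ|/2 = 234.
Hole:
Apply the surveyor's formula: 2A = Σ (x_i·y_{i+1} − x_{i+1}·y_i), indices taken mod 3.
Σ = (-4) + (12) + (4) = 12
Area = |Σ|/2 = 6.
Net area = 234 − 6 = 228.

228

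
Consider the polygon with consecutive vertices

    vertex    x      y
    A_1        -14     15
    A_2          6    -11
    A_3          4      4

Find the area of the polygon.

124

Σ = (64) + (68) + (116) = 248
Area = |Σ|/2 = 124.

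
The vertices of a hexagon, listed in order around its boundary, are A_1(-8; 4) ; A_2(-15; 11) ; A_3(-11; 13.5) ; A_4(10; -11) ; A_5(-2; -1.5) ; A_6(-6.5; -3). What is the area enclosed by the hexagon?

Apply Gauss's area formula: 2A = Σ (x_i·y_{i+1} − x_{i+1}·y_i), indices taken mod 6.
Σ = (-28) + (-81.5) + (-14) + (-37) + (-3.75) + (-50) = -214.25
Area = |Σ|/2 = 107.125.

107.125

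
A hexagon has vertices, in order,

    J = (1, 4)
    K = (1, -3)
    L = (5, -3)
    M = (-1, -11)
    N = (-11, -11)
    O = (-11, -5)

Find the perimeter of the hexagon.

|JK| = √((0)² + (-7)²) = √49 = 7
|KL| = √((4)² + (0)²) = √16 = 4
|LM| = √((-6)² + (-8)²) = √100 = 10
|MN| = √((-10)² + (0)²) = √100 = 10
|NO| = √((0)² + (6)²) = √36 = 6
|OJ| = √((12)² + (9)²) = √225 = 15
Perimeter = 7 + 4 + 10 + 10 + 6 + 15 = 52.

52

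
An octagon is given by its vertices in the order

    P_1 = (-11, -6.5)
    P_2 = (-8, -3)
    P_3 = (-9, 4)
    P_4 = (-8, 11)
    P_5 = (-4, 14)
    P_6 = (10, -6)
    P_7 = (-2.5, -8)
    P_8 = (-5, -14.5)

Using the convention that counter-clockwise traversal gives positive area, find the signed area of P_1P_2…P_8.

-277.375

Apply the surveyor's formula: 2A = Σ (x_i·y_{i+1} − x_{i+1}·y_i), indices taken mod 8.
Σ = (-19) + (-59) + (-67) + (-68) + (-116) + (-95) + (-3.75) + (-127) = -554.75
Signed area = Σ/2 = -277.375 (negative ⇒ clockwise traversal).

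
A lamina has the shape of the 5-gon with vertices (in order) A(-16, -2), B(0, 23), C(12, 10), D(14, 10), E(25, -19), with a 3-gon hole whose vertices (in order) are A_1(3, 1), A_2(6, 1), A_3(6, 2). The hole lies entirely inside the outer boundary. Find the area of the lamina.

765.5

Outer boundary:
Apply Gauss's area formula: 2A = Σ (x_i·y_{i+1} − x_{i+1}·y_i), indices taken mod 5.
Σ = (-368) + (-276) + (-20) + (-516) + (-354) = -1534
Area = |Σ|/2 = 767.
Hole:
Apply the shoelace formula: 2A = Σ (x_i·y_{i+1} − x_{i+1}·y_i), indices taken mod 3.
Σ = (-3) + (6) + (0) = 3
Area = |Σ|/2 = 1.5.
Net area = 767 − 1.5 = 765.5.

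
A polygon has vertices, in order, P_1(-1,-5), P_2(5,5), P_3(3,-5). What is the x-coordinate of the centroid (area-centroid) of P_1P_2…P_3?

Apply the shoelace formula. First the cross-terms c_i = x_i·y_{i+1} − x_{i+1}·y_i:
  20, -40, -20  ⇒  2A = -40, A = -20.
Then Σ (x_i + x_{i+1})·c_i = -280, so x̄ = -280 / (6·(-20)) = 7/3.

7/3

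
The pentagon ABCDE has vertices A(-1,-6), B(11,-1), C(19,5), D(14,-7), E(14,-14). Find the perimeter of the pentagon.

60

|AB| = √((12)² + (5)²) = √169 = 13
|BC| = √((8)² + (6)²) = √100 = 10
|CD| = √((-5)² + (-12)²) = √169 = 13
|DE| = √((0)² + (-7)²) = √49 = 7
|EA| = √((-15)² + (8)²) = √289 = 17
Perimeter = 13 + 10 + 13 + 7 + 17 = 60.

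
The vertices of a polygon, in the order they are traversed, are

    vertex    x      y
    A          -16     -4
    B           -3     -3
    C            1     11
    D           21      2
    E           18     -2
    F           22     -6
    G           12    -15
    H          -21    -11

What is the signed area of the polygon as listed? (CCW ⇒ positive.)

Apply the shoelace (surveyor's) formula: 2A = Σ (x_i·y_{i+1} − x_{i+1}·y_i), indices taken mod 8.
Σ = (36) + (-30) + (-229) + (-78) + (-64) + (-258) + (-447) + (-92) = -1162
Signed area = Σ/2 = -581 (negative ⇒ clockwise traversal).

-581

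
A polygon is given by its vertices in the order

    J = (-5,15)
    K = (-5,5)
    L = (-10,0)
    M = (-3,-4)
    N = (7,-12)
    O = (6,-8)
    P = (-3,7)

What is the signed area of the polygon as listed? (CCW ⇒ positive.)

Apply the shoelace (surveyor's) formula: 2A = Σ (x_i·y_{i+1} − x_{i+1}·y_i), indices taken mod 7.
J→K: (-5)(5) − (-5)(15) = 50
K→L: (-5)(0) − (-10)(5) = 50
L→M: (-10)(-4) − (-3)(0) = 40
M→N: (-3)(-12) − (7)(-4) = 64
N→O: (7)(-8) − (6)(-12) = 16
O→P: (6)(7) − (-3)(-8) = 18
P→J: (-3)(15) − (-5)(7) = -10
Σ = 228
Signed area = Σ/2 = 114 (positive ⇒ counter-clockwise traversal).

114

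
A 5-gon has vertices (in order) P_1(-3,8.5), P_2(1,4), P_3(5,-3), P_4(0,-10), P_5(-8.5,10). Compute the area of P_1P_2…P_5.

Cross-terms: -20.5, -23, -50, -85, -42.25  ⇒  Σ = -220.75
Area = |Σ|/2 = 110.375.

110.375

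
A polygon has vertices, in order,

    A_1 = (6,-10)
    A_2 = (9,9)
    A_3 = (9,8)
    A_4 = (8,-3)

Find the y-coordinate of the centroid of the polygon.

-1

Apply the shoelace formula. First the cross-terms c_i = x_i·y_{i+1} − x_{i+1}·y_i:
  144, -9, -91, -62  ⇒  2A = -18, A = -9.
Then Σ (y_i + y_{i+1})·c_i = 54, so ȳ = 54 / (6·(-9)) = -1.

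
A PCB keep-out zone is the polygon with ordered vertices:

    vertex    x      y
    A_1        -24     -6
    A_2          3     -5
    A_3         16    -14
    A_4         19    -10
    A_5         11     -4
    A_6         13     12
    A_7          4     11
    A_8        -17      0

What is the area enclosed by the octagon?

Apply the shoelace (surveyor's) formula: 2A = Σ (x_i·y_{i+1} − x_{i+1}·y_i), indices taken mod 8.
Σ = (138) + (38) + (106) + (34) + (184) + (95) + (187) + (102) = 884
Area = |Σ|/2 = 442.

442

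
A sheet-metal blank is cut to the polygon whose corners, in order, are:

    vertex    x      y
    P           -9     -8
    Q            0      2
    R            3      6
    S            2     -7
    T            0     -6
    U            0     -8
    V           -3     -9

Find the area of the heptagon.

Apply the shoelace formula: 2A = Σ (x_i·y_{i+1} − x_{i+1}·y_i), indices taken mod 7.
Σ = (-18) + (-6) + (-33) + (-12) + (0) + (-24) + (-57) = -150
Area = |Σ|/2 = 75.

75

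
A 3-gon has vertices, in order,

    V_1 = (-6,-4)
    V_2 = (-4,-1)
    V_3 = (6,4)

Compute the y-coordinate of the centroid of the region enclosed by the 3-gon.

-1/3

Apply the shoelace formula. First the cross-terms c_i = x_i·y_{i+1} − x_{i+1}·y_i:
  -10, -10, 0  ⇒  2A = -20, A = -10.
Then Σ (y_i + y_{i+1})·c_i = 20, so ȳ = 20 / (6·(-10)) = -1/3.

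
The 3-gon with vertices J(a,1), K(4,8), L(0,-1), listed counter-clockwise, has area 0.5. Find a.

1

Write out the shoelace sum; only the two edges meeting at J involve a:
2·Area = [(0·1 − a·(-1)) + (a·8 − 4·1)] + -4
       = 9·a + -8 = 1
⇒ a = 1.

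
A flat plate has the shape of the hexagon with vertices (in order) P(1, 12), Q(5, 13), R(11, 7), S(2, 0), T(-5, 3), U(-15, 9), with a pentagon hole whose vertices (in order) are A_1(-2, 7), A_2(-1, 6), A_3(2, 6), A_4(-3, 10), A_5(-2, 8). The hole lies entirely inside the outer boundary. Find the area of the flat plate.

Outer boundary:
Apply the surveyor's formula: 2A = Σ (x_i·y_{i+1} − x_{i+1}·y_i), indices taken mod 6.
Cross-terms: -47, -108, -14, 6, 0, -189  ⇒  Σ = -352
Area = |Σ|/2 = 176.
Hole:
Cross-terms: -5, -18, 38, -4, 2  ⇒  Σ = 13
Area = |Σ|/2 = 6.5.
Net area = 176 − 6.5 = 169.5.

169.5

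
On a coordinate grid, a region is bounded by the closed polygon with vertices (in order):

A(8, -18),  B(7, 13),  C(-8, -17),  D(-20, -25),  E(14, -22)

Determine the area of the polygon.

Apply the shoelace formula: 2A = Σ (x_i·y_{i+1} − x_{i+1}·y_i), indices taken mod 5.
Σ = (230) + (-15) + (-140) + (790) + (-76) = 789
Area = |Σ|/2 = 394.5.

394.5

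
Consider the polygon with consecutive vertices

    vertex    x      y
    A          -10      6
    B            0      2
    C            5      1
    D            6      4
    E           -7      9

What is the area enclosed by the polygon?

A→B: (-10)(2) − (0)(6) = -20
B→C: (0)(1) − (5)(2) = -10
C→D: (5)(4) − (6)(1) = 14
D→E: (6)(9) − (-7)(4) = 82
E→A: (-7)(6) − (-10)(9) = 48
Σ = 114
Area = |Σ|/2 = 57.

57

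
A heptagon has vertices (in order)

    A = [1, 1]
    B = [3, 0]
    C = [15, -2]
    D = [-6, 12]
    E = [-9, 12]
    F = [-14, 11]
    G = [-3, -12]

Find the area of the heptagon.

Σ = (-3) + (-6) + (168) + (36) + (69) + (201) + (9) = 474
Area = |Σ|/2 = 237.

237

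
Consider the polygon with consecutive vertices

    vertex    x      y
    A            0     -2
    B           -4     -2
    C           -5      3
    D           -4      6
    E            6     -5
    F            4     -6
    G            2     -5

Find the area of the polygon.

46

Apply the surveyor's formula: 2A = Σ (x_i·y_{i+1} − x_{i+1}·y_i), indices taken mod 7.
Σ = (-8) + (-22) + (-18) + (-16) + (-16) + (-8) + (-4) = -92
Area = |Σ|/2 = 46.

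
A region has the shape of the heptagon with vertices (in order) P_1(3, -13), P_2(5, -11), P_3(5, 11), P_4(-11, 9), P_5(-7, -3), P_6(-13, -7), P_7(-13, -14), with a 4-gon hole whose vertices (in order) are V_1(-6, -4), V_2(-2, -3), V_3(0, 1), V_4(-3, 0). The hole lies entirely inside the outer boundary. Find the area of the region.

346.5

Outer boundary:
Apply the surveyor's formula: 2A = Σ (x_i·y_{i+1} − x_{i+1}·y_i), indices taken mod 7.
Cross-terms: 32, 110, 166, 96, 10, 91, 211  ⇒  Σ = 716
Area = |Σ|/2 = 358.
Hole:
Apply Gauss's area formula: 2A = Σ (x_i·y_{i+1} − x_{i+1}·y_i), indices taken mod 4.
Σ = (10) + (-2) + (3) + (12) = 23
Area = |Σ|/2 = 11.5.
Net area = 358 − 11.5 = 346.5.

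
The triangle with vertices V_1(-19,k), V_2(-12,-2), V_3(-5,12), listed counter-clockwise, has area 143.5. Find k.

25

Write out the shoelace sum; only the two edges meeting at V_1 involve k:
2·Area = [((-5)·k − (-19)·12) + ((-19)·(-2) − (-12)·k)] + -154
       = 7·k + 112 = 287
⇒ k = 25.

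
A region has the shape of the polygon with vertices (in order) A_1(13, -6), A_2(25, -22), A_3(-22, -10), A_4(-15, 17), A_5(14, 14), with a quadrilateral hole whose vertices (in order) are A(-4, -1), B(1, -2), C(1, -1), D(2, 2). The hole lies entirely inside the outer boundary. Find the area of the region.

1044

Outer boundary:
Σ = (-136) + (-734) + (-524) + (-448) + (-266) = -2108
Area = |Σ|/2 = 1054.
Hole:
A→B: (-4)(-2) − (1)(-1) = 9
B→C: (1)(-1) − (1)(-2) = 1
C→D: (1)(2) − (2)(-1) = 4
D→A: (2)(-1) − (-4)(2) = 6
Σ = 20
Area = |Σ|/2 = 10.
Net area = 1054 − 10 = 1044.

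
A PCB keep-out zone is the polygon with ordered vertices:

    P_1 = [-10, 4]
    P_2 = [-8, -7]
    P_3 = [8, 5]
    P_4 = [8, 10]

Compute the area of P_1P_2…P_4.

Apply the shoelace (surveyor's) formula: 2A = Σ (x_i·y_{i+1} − x_{i+1}·y_i), indices taken mod 4.
P_1→P_2: (-10)(-7) − (-8)(4) = 102
P_2→P_3: (-8)(5) − (8)(-7) = 16
P_3→P_4: (8)(10) − (8)(5) = 40
P_4→P_1: (8)(4) − (-10)(10) = 132
Σ = 290
Area = |Σ|/2 = 145.

145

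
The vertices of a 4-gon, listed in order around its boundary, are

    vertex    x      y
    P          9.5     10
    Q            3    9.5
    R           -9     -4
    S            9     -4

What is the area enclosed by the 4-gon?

166.875

Apply Gauss's area formula: 2A = Σ (x_i·y_{i+1} − x_{i+1}·y_i), indices taken mod 4.
Cross-terms: 60.25, 73.5, 72, 128  ⇒  Σ = 333.75
Area = |Σ|/2 = 166.875.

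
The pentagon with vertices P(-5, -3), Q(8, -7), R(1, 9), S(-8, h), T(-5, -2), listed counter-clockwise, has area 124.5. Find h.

3

Write out the shoelace sum; only the two edges meeting at S involve h:
2·Area = [(1·h − (-8)·9) + ((-8)·(-2) − (-5)·h)] + 143
       = 6·h + 231 = 249
⇒ h = 3.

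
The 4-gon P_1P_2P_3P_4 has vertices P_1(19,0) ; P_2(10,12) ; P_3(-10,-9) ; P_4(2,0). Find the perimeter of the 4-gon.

|P_1P_2| = √((-9)² + (12)²) = √225 = 15
|P_2P_3| = √((-20)² + (-21)²) = √841 = 29
|P_3P_4| = √((12)² + (9)²) = √225 = 15
|P_4P_1| = √((17)² + (0)²) = √289 = 17
Perimeter = 15 + 29 + 15 + 17 = 76.

76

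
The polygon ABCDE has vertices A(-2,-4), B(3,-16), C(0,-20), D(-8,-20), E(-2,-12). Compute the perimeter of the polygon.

|AB| = √((5)² + (-12)²) = √169 = 13
|BC| = √((-3)² + (-4)²) = √25 = 5
|CD| = √((-8)² + (0)²) = √64 = 8
|DE| = √((6)² + (8)²) = √100 = 10
|EA| = √((0)² + (8)²) = √64 = 8
Perimeter = 13 + 5 + 8 + 10 + 8 = 44.

44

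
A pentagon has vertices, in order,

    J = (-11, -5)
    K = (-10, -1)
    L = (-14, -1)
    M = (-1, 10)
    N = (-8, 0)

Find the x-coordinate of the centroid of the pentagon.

-775/96

Apply Gauss's area formula. First the cross-terms c_i = x_i·y_{i+1} − x_{i+1}·y_i:
  -39, -4, -141, 80, 40  ⇒  2A = -64, A = -32.
Then Σ (x_i + x_{i+1})·c_i = 1550, so x̄ = 1550 / (6·(-32)) = -775/96.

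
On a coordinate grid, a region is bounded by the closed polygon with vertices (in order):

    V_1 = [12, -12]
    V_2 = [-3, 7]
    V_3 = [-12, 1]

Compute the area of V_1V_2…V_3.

130.5

Apply the surveyor's formula: 2A = Σ (x_i·y_{i+1} − x_{i+1}·y_i), indices taken mod 3.
Σ = (48) + (81) + (132) = 261
Area = |Σ|/2 = 130.5.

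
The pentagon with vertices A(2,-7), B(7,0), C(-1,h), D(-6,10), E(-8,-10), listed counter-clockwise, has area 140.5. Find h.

The doubled signed area Σ (x_i y_{i+1} − x_{i+1} y_i) is linear in h.
With h=0 it equals 255; the coefficient of h is 13 (from the two edges through C).
So 13·h + 255 = 2·140.5 = 281 ⇒ h = 2.

2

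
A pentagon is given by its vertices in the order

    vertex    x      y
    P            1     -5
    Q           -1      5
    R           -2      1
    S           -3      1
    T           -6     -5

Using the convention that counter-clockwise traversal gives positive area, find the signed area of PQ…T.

Apply the surveyor's formula: 2A = Σ (x_i·y_{i+1} − x_{i+1}·y_i), indices taken mod 5.
Σ = (0) + (9) + (1) + (21) + (35) = 66
Signed area = Σ/2 = 33 (positive ⇒ counter-clockwise traversal).

33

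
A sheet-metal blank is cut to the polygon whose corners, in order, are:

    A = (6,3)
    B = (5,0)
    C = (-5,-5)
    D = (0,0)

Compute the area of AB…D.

Σ = (-15) + (-25) + (0) + (0) = -40
Area = |Σ|/2 = 20.

20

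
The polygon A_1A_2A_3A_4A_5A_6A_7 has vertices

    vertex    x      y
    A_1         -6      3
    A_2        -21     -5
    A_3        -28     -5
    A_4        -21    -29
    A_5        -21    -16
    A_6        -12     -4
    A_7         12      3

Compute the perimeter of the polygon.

|A_1A_2| = √((-15)² + (-8)²) = √289 = 17
|A_2A_3| = √((-7)² + (0)²) = √49 = 7
|A_3A_4| = √((7)² + (-24)²) = √625 = 25
|A_4A_5| = √((0)² + (13)²) = √169 = 13
|A_5A_6| = √((9)² + (12)²) = √225 = 15
|A_6A_7| = √((24)² + (7)²) = √625 = 25
|A_7A_1| = √((-18)² + (0)²) = √324 = 18
Perimeter = 17 + 7 + 25 + 13 + 15 + 25 + 18 = 120.

120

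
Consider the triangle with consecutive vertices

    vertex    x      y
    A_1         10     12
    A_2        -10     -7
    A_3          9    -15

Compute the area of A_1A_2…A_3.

Apply the shoelace (surveyor's) formula: 2A = Σ (x_i·y_{i+1} − x_{i+1}·y_i), indices taken mod 3.
Σ = (50) + (213) + (258) = 521
Area = |Σ|/2 = 260.5.

260.5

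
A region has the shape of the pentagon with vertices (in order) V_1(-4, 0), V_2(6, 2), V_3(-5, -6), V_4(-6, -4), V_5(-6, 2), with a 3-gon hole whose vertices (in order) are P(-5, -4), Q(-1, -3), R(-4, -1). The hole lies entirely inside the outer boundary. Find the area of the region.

33.5

Outer boundary:
Apply the shoelace (surveyor's) formula: 2A = Σ (x_i·y_{i+1} − x_{i+1}·y_i), indices taken mod 5.
V_1→V_2: (-4)(2) − (6)(0) = -8
V_2→V_3: (6)(-6) − (-5)(2) = -26
V_3→V_4: (-5)(-4) − (-6)(-6) = -16
V_4→V_5: (-6)(2) − (-6)(-4) = -36
V_5→V_1: (-6)(0) − (-4)(2) = 8
Σ = -78
Area = |Σ|/2 = 39.
Hole:
Apply the surveyor's formula: 2A = Σ (x_i·y_{i+1} − x_{i+1}·y_i), indices taken mod 3.
Σ = (11) + (-11) + (11) = 11
Area = |Σ|/2 = 5.5.
Net area = 39 − 5.5 = 33.5.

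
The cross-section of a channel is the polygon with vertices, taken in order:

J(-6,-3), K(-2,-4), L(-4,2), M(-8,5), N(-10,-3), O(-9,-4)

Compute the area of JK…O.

Apply the shoelace formula: 2A = Σ (x_i·y_{i+1} − x_{i+1}·y_i), indices taken mod 6.
Σ = (18) + (-20) + (-4) + (74) + (13) + (3) = 84
Area = |Σ|/2 = 42.

42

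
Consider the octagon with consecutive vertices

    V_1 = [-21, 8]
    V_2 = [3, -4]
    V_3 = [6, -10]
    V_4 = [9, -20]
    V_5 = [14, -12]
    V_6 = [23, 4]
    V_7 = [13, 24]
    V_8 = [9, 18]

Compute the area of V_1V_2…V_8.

Apply Gauss's area formula: 2A = Σ (x_i·y_{i+1} − x_{i+1}·y_i), indices taken mod 8.
Σ = (60) + (-6) + (-30) + (172) + (332) + (500) + (18) + (450) = 1496
Area = |Σ|/2 = 748.

748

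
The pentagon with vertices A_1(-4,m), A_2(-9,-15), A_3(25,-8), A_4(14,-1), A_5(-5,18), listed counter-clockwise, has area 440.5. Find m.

Write out the shoelace sum; only the two edges meeting at A_1 involve m:
2·Area = [((-5)·m − (-4)·18) + ((-4)·(-15) − (-9)·m)] + 781
       = 4·m + 913 = 881
⇒ m = -8.

-8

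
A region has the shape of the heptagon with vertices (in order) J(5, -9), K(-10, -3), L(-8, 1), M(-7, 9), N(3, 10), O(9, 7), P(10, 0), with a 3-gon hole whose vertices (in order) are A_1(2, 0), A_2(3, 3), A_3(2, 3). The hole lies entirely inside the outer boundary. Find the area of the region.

Outer boundary:
Apply the surveyor's formula: 2A = Σ (x_i·y_{i+1} − x_{i+1}·y_i), indices taken mod 7.
Σ = (-105) + (-34) + (-65) + (-97) + (-69) + (-70) + (-90) = -530
Area = |Σ|/2 = 265.
Hole:
Apply the shoelace (surveyor's) formula: 2A = Σ (x_i·y_{i+1} − x_{i+1}·y_i), indices taken mod 3.
Σ = (6) + (3) + (-6) = 3
Area = |Σ|/2 = 1.5.
Net area = 265 − 1.5 = 263.5.

263.5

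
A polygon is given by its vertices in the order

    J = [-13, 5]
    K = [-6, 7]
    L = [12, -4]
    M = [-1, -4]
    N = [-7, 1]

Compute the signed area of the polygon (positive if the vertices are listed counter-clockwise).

Σ = (-61) + (-60) + (-52) + (-29) + (-22) = -224
Signed area = Σ/2 = -112 (negative ⇒ clockwise traversal).

-112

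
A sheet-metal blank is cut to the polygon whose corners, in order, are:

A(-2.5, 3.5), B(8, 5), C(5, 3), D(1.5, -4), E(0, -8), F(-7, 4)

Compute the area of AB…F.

Apply the surveyor's formula: 2A = Σ (x_i·y_{i+1} − x_{i+1}·y_i), indices taken mod 6.
Σ = (-40.5) + (-1) + (-24.5) + (-12) + (-56) + (-14.5) = -148.5
Area = |Σ|/2 = 74.25.

74.25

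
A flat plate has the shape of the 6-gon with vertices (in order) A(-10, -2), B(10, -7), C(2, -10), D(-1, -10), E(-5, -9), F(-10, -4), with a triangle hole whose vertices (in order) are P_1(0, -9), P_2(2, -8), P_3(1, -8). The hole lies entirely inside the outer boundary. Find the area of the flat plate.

Outer boundary:
Σ = (90) + (-86) + (-30) + (-41) + (-70) + (-20) = -157
Area = |Σ|/2 = 78.5.
Hole:
Apply Gauss's area formula: 2A = Σ (x_i·y_{i+1} − x_{i+1}·y_i), indices taken mod 3.
Σ = (18) + (-8) + (-9) = 1
Area = |Σ|/2 = 0.5.
Net area = 78.5 − 0.5 = 78.

78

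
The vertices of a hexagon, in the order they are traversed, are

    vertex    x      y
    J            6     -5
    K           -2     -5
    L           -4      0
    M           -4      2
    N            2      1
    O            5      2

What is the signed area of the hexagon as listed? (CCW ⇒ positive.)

Σ = (-40) + (-20) + (-8) + (-8) + (-1) + (-37) = -114
Signed area = Σ/2 = -57 (negative ⇒ clockwise traversal).

-57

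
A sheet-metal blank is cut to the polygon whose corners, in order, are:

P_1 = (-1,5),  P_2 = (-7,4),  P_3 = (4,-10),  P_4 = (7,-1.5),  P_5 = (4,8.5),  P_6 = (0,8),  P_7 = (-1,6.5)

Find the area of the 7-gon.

128

Apply the shoelace formula: 2A = Σ (x_i·y_{i+1} − x_{i+1}·y_i), indices taken mod 7.
Σ = (31) + (54) + (64) + (65.5) + (32) + (8) + (1.5) = 256
Area = |Σ|/2 = 128.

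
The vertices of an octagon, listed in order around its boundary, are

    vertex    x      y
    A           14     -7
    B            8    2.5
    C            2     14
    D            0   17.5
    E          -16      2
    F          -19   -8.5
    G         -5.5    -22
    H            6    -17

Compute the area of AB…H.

739.875

Apply Gauss's area formula: 2A = Σ (x_i·y_{i+1} − x_{i+1}·y_i), indices taken mod 8.
Σ = (91) + (107) + (35) + (280) + (174) + (371.25) + (225.5) + (196) = 1479.75
Area = |Σ|/2 = 739.875.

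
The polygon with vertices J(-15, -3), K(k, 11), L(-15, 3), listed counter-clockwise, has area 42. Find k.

-1

The doubled signed area Σ (x_i y_{i+1} − x_{i+1} y_i) is linear in k.
With k=0 it equals 90; the coefficient of k is 6 (from the two edges through K).
So 6·k + 90 = 2·42 = 84 ⇒ k = -1.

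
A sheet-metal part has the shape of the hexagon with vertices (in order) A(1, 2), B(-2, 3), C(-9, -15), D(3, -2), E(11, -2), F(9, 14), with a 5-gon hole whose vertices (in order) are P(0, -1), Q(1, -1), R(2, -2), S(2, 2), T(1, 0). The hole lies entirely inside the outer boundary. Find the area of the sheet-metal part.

Outer boundary:
Σ = (7) + (57) + (63) + (16) + (172) + (4) = 319
Area = |Σ|/2 = 159.5.
Hole:
P→Q: (0)(-1) − (1)(-1) = 1
Q→R: (1)(-2) − (2)(-1) = 0
R→S: (2)(2) − (2)(-2) = 8
S→T: (2)(0) − (1)(2) = -2
T→P: (1)(-1) − (0)(0) = -1
Σ = 6
Area = |Σ|/2 = 3.
Net area = 159.5 − 3 = 156.5.

156.5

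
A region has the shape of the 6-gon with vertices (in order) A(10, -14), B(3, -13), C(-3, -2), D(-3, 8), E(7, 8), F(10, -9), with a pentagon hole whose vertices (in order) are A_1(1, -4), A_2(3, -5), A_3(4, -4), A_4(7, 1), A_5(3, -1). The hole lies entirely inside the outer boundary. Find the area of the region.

Outer boundary:
Σ = (-88) + (-45) + (-30) + (-80) + (-143) + (-50) = -436
Area = |Σ|/2 = 218.
Hole:
Σ = (7) + (8) + (32) + (-10) + (-11) = 26
Area = |Σ|/2 = 13.
Net area = 218 − 13 = 205.

205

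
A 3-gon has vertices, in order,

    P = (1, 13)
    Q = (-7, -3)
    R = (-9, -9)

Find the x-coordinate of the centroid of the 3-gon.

Apply the shoelace formula. First the cross-terms c_i = x_i·y_{i+1} − x_{i+1}·y_i:
  88, 36, -108  ⇒  2A = 16, A = 8.
Then Σ (x_i + x_{i+1})·c_i = -240, so x̄ = -240 / (6·8) = -5.

-5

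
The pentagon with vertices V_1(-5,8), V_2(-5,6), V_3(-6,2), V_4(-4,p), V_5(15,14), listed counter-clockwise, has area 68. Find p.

2

Write out the shoelace sum; only the two edges meeting at V_4 involve p:
2·Area = [((-6)·p − (-4)·2) + ((-4)·14 − 15·p)] + 226
       = -21·p + 178 = 136
⇒ p = 2.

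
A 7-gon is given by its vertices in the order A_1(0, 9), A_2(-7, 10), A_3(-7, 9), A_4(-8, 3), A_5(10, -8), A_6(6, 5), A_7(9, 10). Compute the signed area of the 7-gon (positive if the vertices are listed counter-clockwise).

Apply the surveyor's formula: 2A = Σ (x_i·y_{i+1} − x_{i+1}·y_i), indices taken mod 7.
Cross-terms: 63, 7, 51, 34, 98, 15, 81  ⇒  Σ = 349
Signed area = Σ/2 = 174.5 (positive ⇒ counter-clockwise traversal).

174.5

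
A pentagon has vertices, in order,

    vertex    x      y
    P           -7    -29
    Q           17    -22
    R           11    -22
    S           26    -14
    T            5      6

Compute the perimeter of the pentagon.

114

|PQ| = √((24)² + (7)²) = √625 = 25
|QR| = √((-6)² + (0)²) = √36 = 6
|RS| = √((15)² + (8)²) = √289 = 17
|ST| = √((-21)² + (20)²) = √841 = 29
|TP| = √((-12)² + (-35)²) = √1369 = 37
Perimeter = 25 + 6 + 17 + 29 + 37 = 114.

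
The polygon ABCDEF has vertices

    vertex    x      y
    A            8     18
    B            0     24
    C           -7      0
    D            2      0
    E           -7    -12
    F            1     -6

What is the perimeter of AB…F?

94

|AB| = √((-8)² + (6)²) = √100 = 10
|BC| = √((-7)² + (-24)²) = √625 = 25
|CD| = √((9)² + (0)²) = √81 = 9
|DE| = √((-9)² + (-12)²) = √225 = 15
|EF| = √((8)² + (6)²) = √100 = 10
|FA| = √((7)² + (24)²) = √625 = 25
Perimeter = 10 + 25 + 9 + 15 + 10 + 25 = 94.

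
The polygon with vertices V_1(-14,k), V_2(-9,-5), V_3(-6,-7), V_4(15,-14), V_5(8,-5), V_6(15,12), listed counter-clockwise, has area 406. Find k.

6

Write out the shoelace sum; only the two edges meeting at V_1 involve k:
2·Area = [(15·k − (-14)·12) + ((-14)·(-5) − (-9)·k)] + 430
       = 24·k + 668 = 812
⇒ k = 6.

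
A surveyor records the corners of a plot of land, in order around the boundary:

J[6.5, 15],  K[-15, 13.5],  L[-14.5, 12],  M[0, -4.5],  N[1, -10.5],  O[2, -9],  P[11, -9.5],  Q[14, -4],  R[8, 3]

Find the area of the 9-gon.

Apply the shoelace (surveyor's) formula: 2A = Σ (x_i·y_{i+1} − x_{i+1}·y_i), indices taken mod 9.
Σ = (312.75) + (15.75) + (65.25) + (4.5) + (12) + (80) + (89) + (74) + (100.5) = 753.75
Area = |Σ|/2 = 376.875.

376.875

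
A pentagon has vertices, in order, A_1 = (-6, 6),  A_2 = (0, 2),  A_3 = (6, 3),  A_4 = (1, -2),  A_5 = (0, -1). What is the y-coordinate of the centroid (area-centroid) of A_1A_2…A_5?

Apply the surveyor's formula. First the cross-terms c_i = x_i·y_{i+1} − x_{i+1}·y_i:
  -12, -12, -15, -1, -6  ⇒  2A = -46, A = -23.
Then Σ (y_i + y_{i+1})·c_i = -198, so ȳ = -198 / (6·(-23)) = 33/23.

33/23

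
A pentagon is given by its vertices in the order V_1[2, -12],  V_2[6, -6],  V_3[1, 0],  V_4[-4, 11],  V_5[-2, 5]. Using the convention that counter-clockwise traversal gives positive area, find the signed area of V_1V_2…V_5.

46.5

Σ = (60) + (6) + (11) + (2) + (14) = 93
Signed area = Σ/2 = 46.5 (positive ⇒ counter-clockwise traversal).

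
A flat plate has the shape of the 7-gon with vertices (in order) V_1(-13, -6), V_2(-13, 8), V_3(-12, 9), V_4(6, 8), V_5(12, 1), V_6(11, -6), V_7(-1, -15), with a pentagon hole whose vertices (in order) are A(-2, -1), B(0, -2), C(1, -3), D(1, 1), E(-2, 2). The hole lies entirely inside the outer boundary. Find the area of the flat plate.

433

Outer boundary:
Apply the surveyor's formula: 2A = Σ (x_i·y_{i+1} − x_{i+1}·y_i), indices taken mod 7.
V_1→V_2: (-13)(8) − (-13)(-6) = -182
V_2→V_3: (-13)(9) − (-12)(8) = -21
V_3→V_4: (-12)(8) − (6)(9) = -150
V_4→V_5: (6)(1) − (12)(8) = -90
V_5→V_6: (12)(-6) − (11)(1) = -83
V_6→V_7: (11)(-15) − (-1)(-6) = -171
V_7→V_1: (-1)(-6) − (-13)(-15) = -189
Σ = -886
Area = |Σ|/2 = 443.
Hole:
Σ = (4) + (2) + (4) + (4) + (6) = 20
Area = |Σ|/2 = 10.
Net area = 443 − 10 = 433.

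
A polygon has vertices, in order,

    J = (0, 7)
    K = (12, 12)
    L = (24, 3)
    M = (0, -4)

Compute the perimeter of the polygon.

64

|JK| = √((12)² + (5)²) = √169 = 13
|KL| = √((12)² + (-9)²) = √225 = 15
|LM| = √((-24)² + (-7)²) = √625 = 25
|MJ| = √((0)² + (11)²) = √121 = 11
Perimeter = 13 + 15 + 25 + 11 = 64.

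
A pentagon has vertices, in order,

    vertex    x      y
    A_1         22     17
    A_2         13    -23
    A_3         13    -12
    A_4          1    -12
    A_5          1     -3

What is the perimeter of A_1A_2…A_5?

102

|A_1A_2| = √((-9)² + (-40)²) = √1681 = 41
|A_2A_3| = √((0)² + (11)²) = √121 = 11
|A_3A_4| = √((-12)² + (0)²) = √144 = 12
|A_4A_5| = √((0)² + (9)²) = √81 = 9
|A_5A_1| = √((21)² + (20)²) = √841 = 29
Perimeter = 41 + 11 + 12 + 9 + 29 = 102.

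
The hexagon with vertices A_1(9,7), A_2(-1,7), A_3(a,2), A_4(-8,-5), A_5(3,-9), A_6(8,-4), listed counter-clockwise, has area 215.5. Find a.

Write out the shoelace sum; only the two edges meeting at A_3 involve a:
2·Area = [((-1)·2 − a·7) + (a·(-5) − (-8)·2)] + 309
       = -12·a + 323 = 431
⇒ a = -9.

-9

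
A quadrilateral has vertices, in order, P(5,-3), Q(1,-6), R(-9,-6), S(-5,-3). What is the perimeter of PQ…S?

|PQ| = √((-4)² + (-3)²) = √25 = 5
|QR| = √((-10)² + (0)²) = √100 = 10
|RS| = √((4)² + (3)²) = √25 = 5
|SP| = √((10)² + (0)²) = √100 = 10
Perimeter = 5 + 10 + 5 + 10 = 30.

30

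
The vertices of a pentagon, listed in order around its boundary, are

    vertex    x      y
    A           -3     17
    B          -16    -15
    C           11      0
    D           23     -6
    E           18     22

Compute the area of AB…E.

Σ = (317) + (165) + (-66) + (614) + (372) = 1402
Area = |Σ|/2 = 701.

701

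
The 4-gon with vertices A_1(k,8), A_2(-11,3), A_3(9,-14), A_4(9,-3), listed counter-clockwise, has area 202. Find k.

The doubled signed area Σ (x_i y_{i+1} − x_{i+1} y_i) is linear in k.
With k=0 it equals 386; the coefficient of k is 6 (from the two edges through A_1).
So 6·k + 386 = 2·202 = 404 ⇒ k = 3.

3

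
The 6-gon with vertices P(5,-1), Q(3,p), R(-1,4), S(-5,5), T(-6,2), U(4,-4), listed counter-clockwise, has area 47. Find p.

Write out the shoelace sum; only the two edges meeting at Q involve p:
2·Area = [(5·p − 3·(-1)) + (3·4 − (-1)·p)] + 67
       = 6·p + 82 = 94
⇒ p = 2.

2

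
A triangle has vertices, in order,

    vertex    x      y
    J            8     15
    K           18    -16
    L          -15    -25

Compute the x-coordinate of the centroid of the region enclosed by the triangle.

Apply the shoelace (surveyor's) formula. First the cross-terms c_i = x_i·y_{i+1} − x_{i+1}·y_i:
  -398, -690, -25  ⇒  2A = -1113, A = -556.5.
Then Σ (x_i + x_{i+1})·c_i = -12243, so x̄ = -12243 / (6·(-556.5)) = 11/3.

11/3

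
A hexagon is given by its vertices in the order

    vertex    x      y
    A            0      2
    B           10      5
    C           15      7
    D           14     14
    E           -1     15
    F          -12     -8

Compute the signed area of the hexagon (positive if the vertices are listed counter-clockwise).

Cross-terms: -20, -5, 112, 224, 188, -24  ⇒  Σ = 475
Signed area = Σ/2 = 237.5 (positive ⇒ counter-clockwise traversal).

237.5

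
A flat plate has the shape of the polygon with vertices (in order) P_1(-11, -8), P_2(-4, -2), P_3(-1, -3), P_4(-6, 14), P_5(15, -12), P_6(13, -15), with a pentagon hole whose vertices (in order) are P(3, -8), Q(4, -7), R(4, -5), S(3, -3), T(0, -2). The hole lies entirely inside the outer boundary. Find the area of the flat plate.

Outer boundary:
Apply Gauss's area formula: 2A = Σ (x_i·y_{i+1} − x_{i+1}·y_i), indices taken mod 6.
Cross-terms: -10, 10, -32, -138, -69, -269  ⇒  Σ = -508
Area = |Σ|/2 = 254.
Hole:
Apply the surveyor's formula: 2A = Σ (x_i·y_{i+1} − x_{i+1}·y_i), indices taken mod 5.
P→Q: (3)(-7) − (4)(-8) = 11
Q→R: (4)(-5) − (4)(-7) = 8
R→S: (4)(-3) − (3)(-5) = 3
S→T: (3)(-2) − (0)(-3) = -6
T→P: (0)(-8) − (3)(-2) = 6
Σ = 22
Area = |Σ|/2 = 11.
Net area = 254 − 11 = 243.

243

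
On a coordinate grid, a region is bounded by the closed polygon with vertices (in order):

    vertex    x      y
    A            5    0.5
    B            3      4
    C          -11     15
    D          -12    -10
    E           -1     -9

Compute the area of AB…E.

270

Apply the shoelace (surveyor's) formula: 2A = Σ (x_i·y_{i+1} − x_{i+1}·y_i), indices taken mod 5.
Σ = (18.5) + (89) + (290) + (98) + (44.5) = 540
Area = |Σ|/2 = 270.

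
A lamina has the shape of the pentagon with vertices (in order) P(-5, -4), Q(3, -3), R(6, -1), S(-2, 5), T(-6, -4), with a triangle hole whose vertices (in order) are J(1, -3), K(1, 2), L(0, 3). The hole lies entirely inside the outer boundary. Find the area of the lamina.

53.5

Outer boundary:
P→Q: (-5)(-3) − (3)(-4) = 27
Q→R: (3)(-1) − (6)(-3) = 15
R→S: (6)(5) − (-2)(-1) = 28
S→T: (-2)(-4) − (-6)(5) = 38
T→P: (-6)(-4) − (-5)(-4) = 4
Σ = 112
Area = |Σ|/2 = 56.
Hole:
J→K: (1)(2) − (1)(-3) = 5
K→L: (1)(3) − (0)(2) = 3
L→J: (0)(-3) − (1)(3) = -3
Σ = 5
Area = |Σ|/2 = 2.5.
Net area = 56 − 2.5 = 53.5.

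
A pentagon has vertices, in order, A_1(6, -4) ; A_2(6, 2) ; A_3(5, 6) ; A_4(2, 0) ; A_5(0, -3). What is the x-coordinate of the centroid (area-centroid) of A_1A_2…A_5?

Apply the shoelace formula. First the cross-terms c_i = x_i·y_{i+1} − x_{i+1}·y_i:
  36, 26, -12, -6, 18  ⇒  2A = 62, A = 31.
Then Σ (x_i + x_{i+1})·c_i = 730, so x̄ = 730 / (6·31) = 365/93.

365/93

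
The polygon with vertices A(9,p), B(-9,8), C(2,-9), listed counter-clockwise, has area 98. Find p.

The doubled signed area Σ (x_i y_{i+1} − x_{i+1} y_i) is linear in p.
With p=0 it equals 218; the coefficient of p is 11 (from the two edges through A).
So 11·p + 218 = 2·98 = 196 ⇒ p = -2.

-2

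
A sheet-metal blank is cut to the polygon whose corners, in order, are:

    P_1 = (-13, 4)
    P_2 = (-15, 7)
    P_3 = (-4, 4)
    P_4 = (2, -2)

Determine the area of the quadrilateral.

Σ = (-31) + (-32) + (0) + (-18) = -81
Area = |Σ|/2 = 40.5.

40.5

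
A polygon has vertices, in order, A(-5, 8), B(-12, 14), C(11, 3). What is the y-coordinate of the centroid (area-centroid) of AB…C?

25/3

Apply the shoelace formula. First the cross-terms c_i = x_i·y_{i+1} − x_{i+1}·y_i:
  26, -190, 103  ⇒  2A = -61, A = -30.5.
Then Σ (y_i + y_{i+1})·c_i = -1525, so ȳ = -1525 / (6·(-30.5)) = 25/3.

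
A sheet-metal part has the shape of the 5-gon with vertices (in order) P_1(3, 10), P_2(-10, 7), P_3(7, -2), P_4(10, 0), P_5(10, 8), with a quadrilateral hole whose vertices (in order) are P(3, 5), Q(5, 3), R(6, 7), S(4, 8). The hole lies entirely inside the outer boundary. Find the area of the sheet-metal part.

Outer boundary:
Apply the shoelace formula: 2A = Σ (x_i·y_{i+1} − x_{i+1}·y_i), indices taken mod 5.
Cross-terms: 121, -29, 20, 80, 76  ⇒  Σ = 268
Area = |Σ|/2 = 134.
Hole:
Apply the shoelace formula: 2A = Σ (x_i·y_{i+1} − x_{i+1}·y_i), indices taken mod 4.
Cross-terms: -16, 17, 20, -4  ⇒  Σ = 17
Area = |Σ|/2 = 8.5.
Net area = 134 − 8.5 = 125.5.

125.5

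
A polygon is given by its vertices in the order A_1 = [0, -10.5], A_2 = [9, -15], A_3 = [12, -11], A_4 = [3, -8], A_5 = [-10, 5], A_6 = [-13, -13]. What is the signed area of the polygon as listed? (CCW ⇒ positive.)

189.5

Apply Gauss's area formula: 2A = Σ (x_i·y_{i+1} − x_{i+1}·y_i), indices taken mod 6.
Cross-terms: 94.5, 81, -63, -65, 195, 136.5  ⇒  Σ = 379
Signed area = Σ/2 = 189.5 (positive ⇒ counter-clockwise traversal).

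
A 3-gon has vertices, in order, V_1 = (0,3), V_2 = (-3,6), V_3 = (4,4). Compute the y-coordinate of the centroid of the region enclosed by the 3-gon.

13/3

Apply the shoelace (surveyor's) formula. First the cross-terms c_i = x_i·y_{i+1} − x_{i+1}·y_i:
  9, -36, 12  ⇒  2A = -15, A = -7.5.
Then Σ (y_i + y_{i+1})·c_i = -195, so ȳ = -195 / (6·(-7.5)) = 13/3.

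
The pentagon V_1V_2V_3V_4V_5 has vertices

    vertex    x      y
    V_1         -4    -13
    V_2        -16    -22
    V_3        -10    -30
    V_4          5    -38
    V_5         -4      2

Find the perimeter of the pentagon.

|V_1V_2| = √((-12)² + (-9)²) = √225 = 15
|V_2V_3| = √((6)² + (-8)²) = √100 = 10
|V_3V_4| = √((15)² + (-8)²) = √289 = 17
|V_4V_5| = √((-9)² + (40)²) = √1681 = 41
|V_5V_1| = √((0)² + (-15)²) = √225 = 15
Perimeter = 15 + 10 + 17 + 41 + 15 = 98.

98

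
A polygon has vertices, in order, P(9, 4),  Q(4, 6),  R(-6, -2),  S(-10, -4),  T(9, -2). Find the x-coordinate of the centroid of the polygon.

43/18

Apply the surveyor's formula. First the cross-terms c_i = x_i·y_{i+1} − x_{i+1}·y_i:
  38, 28, 4, 56, 54  ⇒  2A = 180, A = 90.
Then Σ (x_i + x_{i+1})·c_i = 1290, so x̄ = 1290 / (6·90) = 43/18.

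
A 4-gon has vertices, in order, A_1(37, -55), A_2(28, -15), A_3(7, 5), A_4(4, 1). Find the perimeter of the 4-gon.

140

|A_1A_2| = √((-9)² + (40)²) = √1681 = 41
|A_2A_3| = √((-21)² + (20)²) = √841 = 29
|A_3A_4| = √((-3)² + (-4)²) = √25 = 5
|A_4A_1| = √((33)² + (-56)²) = √4225 = 65
Perimeter = 41 + 29 + 5 + 65 = 140.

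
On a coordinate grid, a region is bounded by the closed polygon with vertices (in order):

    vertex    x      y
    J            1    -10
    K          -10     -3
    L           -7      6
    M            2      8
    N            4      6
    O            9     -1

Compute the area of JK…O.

Cross-terms: -103, -81, -68, -20, -58, -89  ⇒  Σ = -419
Area = |Σ|/2 = 209.5.

209.5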